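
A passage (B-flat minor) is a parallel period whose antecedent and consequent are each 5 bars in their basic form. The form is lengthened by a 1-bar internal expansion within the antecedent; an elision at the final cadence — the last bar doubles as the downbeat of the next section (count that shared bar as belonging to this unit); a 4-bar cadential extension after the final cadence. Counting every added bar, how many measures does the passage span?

15 measures

Basic parallel period: 5 + 5 = 10 bars.
10 (basic form) + 1 (internal expansion) + 4 (cadential extension) = 15.
The elision shares a bar with the next section but does not change this unit's count.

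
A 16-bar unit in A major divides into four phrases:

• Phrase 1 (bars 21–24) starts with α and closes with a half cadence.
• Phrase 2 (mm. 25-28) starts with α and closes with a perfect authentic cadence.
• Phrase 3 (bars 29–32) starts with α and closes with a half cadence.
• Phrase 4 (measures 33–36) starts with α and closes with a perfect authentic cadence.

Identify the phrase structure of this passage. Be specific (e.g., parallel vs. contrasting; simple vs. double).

The cadence pattern HC–PAC–HC–PAC is weak–strong twice, and phrases 3–4 restate phrases 1–2: a period heard twice, not a double period (which would end weakly at phrase 2).

repeated period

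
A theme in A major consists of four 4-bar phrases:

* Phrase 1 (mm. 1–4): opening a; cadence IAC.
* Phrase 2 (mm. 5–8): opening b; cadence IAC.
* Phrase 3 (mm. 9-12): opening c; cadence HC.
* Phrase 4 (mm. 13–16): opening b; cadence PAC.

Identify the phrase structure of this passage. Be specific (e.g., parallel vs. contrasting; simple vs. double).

contrasting double period

Four phrases in two halves: the first half (bars 1-8) ends with an imperfect authentic cadence, the second (measures 9-16) with a perfect authentic cadence — a large antecedent–consequent pair, i.e. a double period.
Phrase 3 begins with different material from phrase 1, making it contrasting.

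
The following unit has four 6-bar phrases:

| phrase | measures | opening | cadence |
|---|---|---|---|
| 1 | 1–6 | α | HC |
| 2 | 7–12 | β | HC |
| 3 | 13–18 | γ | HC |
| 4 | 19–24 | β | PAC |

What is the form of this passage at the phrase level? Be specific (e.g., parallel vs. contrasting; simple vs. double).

contrasting double period

Four phrases in two halves: the first half (mm. 1–12) ends with a half cadence, the second (mm. 13-24) with a perfect authentic cadence — a large antecedent–consequent pair, i.e. a double period.
Phrase 3 begins with different material from phrase 1, making it contrasting.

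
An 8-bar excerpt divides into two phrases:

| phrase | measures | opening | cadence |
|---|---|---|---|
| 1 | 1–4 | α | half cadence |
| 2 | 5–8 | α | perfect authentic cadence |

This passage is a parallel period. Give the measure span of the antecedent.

measures 1–4

The antecedent is the phrase ending with the weaker cadence (half cadence, phrase 1) and the consequent the one ending more conclusively (perfect authentic cadence, phrase 2); the antecedent is measures 1–4.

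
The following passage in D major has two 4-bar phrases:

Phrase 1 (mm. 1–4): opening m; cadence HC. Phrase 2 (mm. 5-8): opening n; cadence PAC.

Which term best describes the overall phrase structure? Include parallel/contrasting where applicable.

contrasting period

Phrase 1 ends with a half cadence (weaker) and phrase 2 with a perfect authentic cadence (stronger): antecedent + consequent = a period.
The two phrases open with different material (m / n), so the period is contrasting.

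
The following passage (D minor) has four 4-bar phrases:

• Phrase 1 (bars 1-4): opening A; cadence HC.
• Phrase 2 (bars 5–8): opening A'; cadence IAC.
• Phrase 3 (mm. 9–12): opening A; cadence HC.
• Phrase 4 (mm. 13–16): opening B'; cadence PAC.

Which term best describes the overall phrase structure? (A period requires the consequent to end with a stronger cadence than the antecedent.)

Four phrases in two halves: the first half (mm. 1–8) ends with an imperfect authentic cadence, the second (measures 9-16) with a perfect authentic cadence — a large antecedent–consequent pair, i.e. a double period.
Phrase 3 begins with the same material as phrase 1, making it parallel.

parallel double period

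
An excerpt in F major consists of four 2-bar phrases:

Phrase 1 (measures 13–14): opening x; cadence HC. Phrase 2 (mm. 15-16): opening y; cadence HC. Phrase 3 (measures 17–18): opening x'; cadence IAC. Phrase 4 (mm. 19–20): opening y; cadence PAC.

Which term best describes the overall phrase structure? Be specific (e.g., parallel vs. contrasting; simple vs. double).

Four phrases in two halves: the first half (bars 13-16) ends with a half cadence, the second (mm. 17–20) with a perfect authentic cadence — a large antecedent–consequent pair, i.e. a double period.
Phrase 3 begins with the same material as phrase 1, making it parallel.

parallel double period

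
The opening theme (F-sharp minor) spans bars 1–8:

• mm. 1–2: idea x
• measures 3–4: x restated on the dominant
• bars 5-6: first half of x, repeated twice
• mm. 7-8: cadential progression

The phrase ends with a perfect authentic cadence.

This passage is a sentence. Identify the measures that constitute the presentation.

The presentation of a sentence is the basic idea (mm. 1–2) plus its repetition (mm. 3-4); the presentation is therefore mm. 1-4.

measures 1–4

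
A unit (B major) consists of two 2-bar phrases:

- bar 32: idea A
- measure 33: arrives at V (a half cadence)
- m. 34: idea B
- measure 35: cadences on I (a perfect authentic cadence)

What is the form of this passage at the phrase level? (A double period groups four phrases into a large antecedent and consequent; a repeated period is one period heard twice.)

Phrase 1 ends with a half cadence (weaker) and phrase 2 with a perfect authentic cadence (stronger): antecedent + consequent = a period.
The two phrases open with different material (A / B), so the period is contrasting.

contrasting period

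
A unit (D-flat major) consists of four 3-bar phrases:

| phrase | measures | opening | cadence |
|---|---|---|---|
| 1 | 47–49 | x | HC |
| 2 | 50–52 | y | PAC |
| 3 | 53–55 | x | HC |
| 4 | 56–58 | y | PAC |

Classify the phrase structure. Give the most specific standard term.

The cadence pattern HC–PAC–HC–PAC is weak–strong twice, and phrases 3–4 restate phrases 1–2: a period heard twice, not a double period (which would end weakly at phrase 2).

repeated period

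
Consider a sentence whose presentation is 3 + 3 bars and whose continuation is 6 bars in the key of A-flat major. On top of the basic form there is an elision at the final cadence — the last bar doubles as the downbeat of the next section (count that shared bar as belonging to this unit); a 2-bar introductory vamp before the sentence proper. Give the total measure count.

14 measures

Basic sentence: 3 + 3 + 6 = 12 bars.
12 (basic form) + 2 (introduction) = 14.
The elision shares a bar with the next section but does not change this unit's count.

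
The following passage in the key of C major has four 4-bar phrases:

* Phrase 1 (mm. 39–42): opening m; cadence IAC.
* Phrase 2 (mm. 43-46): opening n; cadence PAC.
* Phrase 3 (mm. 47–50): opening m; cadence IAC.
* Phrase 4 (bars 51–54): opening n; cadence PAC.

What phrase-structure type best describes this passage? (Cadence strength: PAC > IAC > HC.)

repeated period

The cadence pattern IAC–PAC–IAC–PAC is weak–strong twice, and phrases 3–4 restate phrases 1–2: a period heard twice, not a double period (which would end weakly at phrase 2).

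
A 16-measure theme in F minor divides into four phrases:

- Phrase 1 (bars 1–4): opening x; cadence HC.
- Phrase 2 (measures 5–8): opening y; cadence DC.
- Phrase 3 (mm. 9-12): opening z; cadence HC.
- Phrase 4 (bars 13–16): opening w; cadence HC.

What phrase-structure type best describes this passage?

Phrase 4 ends with a half cadence, no stronger than phrase 2's deceptive cadence, so the four phrases do not form a double period; nor do phrases 3–4 duplicate 1–2, so it is not a repeated period. With no phrase reaching a conclusive cadence, the passage is a phrase group.

phrase group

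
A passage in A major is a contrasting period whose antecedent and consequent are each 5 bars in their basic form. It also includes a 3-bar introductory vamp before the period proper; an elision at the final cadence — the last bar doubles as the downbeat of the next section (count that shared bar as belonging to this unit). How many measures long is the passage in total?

Basic contrasting period: 5 + 5 = 10 bars.
10 (basic form) + 3 (introduction) = 13.
The elision shares a bar with the next section but does not change this unit's count.

13 measures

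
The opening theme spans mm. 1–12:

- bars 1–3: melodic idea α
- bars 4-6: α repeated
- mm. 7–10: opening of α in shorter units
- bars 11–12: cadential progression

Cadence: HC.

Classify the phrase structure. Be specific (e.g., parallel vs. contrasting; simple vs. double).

Basic idea (measures 1–3) + its repetition (measures 4–6) form the presentation; fragmentation and cadence (mm. 7-12) form the continuation — the 12-bar whole is a sentence.

sentence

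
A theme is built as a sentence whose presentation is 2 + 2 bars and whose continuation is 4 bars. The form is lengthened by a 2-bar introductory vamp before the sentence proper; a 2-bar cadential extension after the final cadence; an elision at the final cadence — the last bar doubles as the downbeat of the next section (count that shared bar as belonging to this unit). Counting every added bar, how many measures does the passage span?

Basic sentence: 2 + 2 + 4 = 8 bars.
8 (basic form) + 2 (introduction) + 2 (cadential extension) = 12.
The elision shares a bar with the next section but does not change this unit's count.

12 measures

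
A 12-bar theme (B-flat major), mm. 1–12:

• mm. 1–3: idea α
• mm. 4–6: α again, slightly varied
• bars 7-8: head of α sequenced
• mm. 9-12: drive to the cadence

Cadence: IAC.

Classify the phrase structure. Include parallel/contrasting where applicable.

Basic idea (measures 1-3) + its repetition (mm. 4-6) form the presentation; fragmentation and cadence (mm. 7-12) form the continuation — the 12-bar whole is a sentence.

sentence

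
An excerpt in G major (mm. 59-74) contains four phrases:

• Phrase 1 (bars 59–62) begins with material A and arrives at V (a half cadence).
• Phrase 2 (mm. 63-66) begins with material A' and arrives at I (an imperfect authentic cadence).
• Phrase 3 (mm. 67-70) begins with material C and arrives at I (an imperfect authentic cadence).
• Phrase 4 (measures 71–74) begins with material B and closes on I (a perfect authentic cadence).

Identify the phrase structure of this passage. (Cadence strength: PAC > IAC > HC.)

contrasting double period

Four phrases in two halves: the first half (mm. 59–66) ends with an imperfect authentic cadence, the second (bars 67–74) with a perfect authentic cadence — a large antecedent–consequent pair, i.e. a double period.
Phrase 3 begins with different material from phrase 1, making it contrasting.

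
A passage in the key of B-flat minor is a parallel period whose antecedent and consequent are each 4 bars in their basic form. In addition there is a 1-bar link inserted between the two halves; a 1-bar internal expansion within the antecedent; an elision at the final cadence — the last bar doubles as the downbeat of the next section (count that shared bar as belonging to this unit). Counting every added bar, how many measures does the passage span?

10 measures

Basic parallel period: 4 + 4 = 8 bars.
8 (basic form) + 1 (link) + 1 (internal expansion) = 10.
The elision shares a bar with the next section but does not change this unit's count.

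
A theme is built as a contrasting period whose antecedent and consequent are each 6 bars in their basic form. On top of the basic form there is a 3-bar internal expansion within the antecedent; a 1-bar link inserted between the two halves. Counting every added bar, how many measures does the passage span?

Basic contrasting period: 6 + 6 = 12 bars.
12 (basic form) + 3 (internal expansion) + 1 (link) = 16.

16 measures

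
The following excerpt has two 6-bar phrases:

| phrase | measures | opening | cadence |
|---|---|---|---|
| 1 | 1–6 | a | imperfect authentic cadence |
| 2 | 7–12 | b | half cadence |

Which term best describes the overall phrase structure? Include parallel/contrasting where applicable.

The second phrase closes with a half cadence, which is not stronger than the first phrase's imperfect authentic cadence; without a weak→strong cadential pair there is no antecedent–consequent relationship, so this is a phrase group rather than a period.

phrase group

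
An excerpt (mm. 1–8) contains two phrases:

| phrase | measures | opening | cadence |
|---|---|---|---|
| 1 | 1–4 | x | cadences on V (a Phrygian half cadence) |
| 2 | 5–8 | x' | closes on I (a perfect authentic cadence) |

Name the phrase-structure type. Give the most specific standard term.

Phrase 1 ends with a Phrygian half cadence (weaker) and phrase 2 with a perfect authentic cadence (stronger): antecedent + consequent = a period.
The two phrases open with the same material (x / x'), so the period is parallel.

parallel period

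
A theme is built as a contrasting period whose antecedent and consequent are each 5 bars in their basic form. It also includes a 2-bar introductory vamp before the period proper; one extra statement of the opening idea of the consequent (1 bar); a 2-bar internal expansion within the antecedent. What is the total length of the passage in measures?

Basic contrasting period: 5 + 5 = 10 bars.
10 (basic form) + 2 (introduction) + 1 (extra statement) + 2 (internal expansion) = 15.

15 measures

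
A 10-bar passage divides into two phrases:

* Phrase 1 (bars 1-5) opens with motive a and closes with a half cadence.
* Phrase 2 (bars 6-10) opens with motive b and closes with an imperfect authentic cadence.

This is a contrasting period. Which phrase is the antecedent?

The phrase ending with the weaker cadence (half cadence) is the antecedent; the one ending more conclusively (imperfect authentic cadence) is the consequent. The antecedent is phrase 1.

phrase 1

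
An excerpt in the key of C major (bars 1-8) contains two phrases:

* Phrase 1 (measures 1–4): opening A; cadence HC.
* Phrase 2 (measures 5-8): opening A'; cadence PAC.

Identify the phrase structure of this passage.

parallel period

Phrase 1 ends with a half cadence (weaker) and phrase 2 with a perfect authentic cadence (stronger): antecedent + consequent = a period.
The two phrases open with the same material (A / A'), so the period is parallel.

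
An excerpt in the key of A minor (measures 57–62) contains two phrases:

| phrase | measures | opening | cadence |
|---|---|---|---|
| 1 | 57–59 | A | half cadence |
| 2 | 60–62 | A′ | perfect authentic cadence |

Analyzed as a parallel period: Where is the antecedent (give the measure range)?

measures 57–59

The antecedent is the phrase ending with the weaker cadence (half cadence, phrase 1) and the consequent the one ending more conclusively (perfect authentic cadence, phrase 2); the antecedent is mm. 57–59.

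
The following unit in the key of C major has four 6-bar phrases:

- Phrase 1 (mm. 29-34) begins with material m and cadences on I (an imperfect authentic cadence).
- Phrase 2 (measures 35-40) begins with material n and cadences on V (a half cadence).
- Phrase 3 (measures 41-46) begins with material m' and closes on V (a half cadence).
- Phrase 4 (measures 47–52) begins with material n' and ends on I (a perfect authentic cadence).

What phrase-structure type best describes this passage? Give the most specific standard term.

parallel double period

Four phrases in two halves: the first half (mm. 29–40) ends with a half cadence, the second (bars 41-52) with a perfect authentic cadence — a large antecedent–consequent pair, i.e. a double period.
Phrase 3 begins with the same material as phrase 1, making it parallel.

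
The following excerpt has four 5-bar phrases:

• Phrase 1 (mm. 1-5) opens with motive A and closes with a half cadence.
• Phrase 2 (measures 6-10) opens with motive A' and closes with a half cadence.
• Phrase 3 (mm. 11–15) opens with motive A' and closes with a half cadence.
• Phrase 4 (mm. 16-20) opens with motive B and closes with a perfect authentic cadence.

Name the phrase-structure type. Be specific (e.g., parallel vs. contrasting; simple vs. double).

Four phrases in two halves: the first half (mm. 1–10) ends with a half cadence, the second (measures 11-20) with a perfect authentic cadence — a large antecedent–consequent pair, i.e. a double period.
Phrase 3 begins with the same material as phrase 1, making it parallel.

parallel double period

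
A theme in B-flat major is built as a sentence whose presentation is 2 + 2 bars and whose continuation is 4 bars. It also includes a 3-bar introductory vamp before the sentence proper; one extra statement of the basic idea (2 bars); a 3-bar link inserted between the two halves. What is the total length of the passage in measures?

16 measures

Basic sentence: 2 + 2 + 4 = 8 bars.
8 (basic form) + 3 (introduction) + 2 (extra statement) + 3 (link) = 16.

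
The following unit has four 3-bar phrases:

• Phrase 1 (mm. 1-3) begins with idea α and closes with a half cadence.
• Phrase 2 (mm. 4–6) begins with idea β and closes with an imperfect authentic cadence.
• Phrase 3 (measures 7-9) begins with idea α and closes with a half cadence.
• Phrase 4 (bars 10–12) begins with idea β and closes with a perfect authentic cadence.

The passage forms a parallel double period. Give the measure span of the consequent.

In a double period the four phrases pair into a large antecedent (phrases 1–2, ending imperfect authentic cadence) and a large consequent (phrases 3–4, ending perfect authentic cadence). The consequent spans mm. 7–12.

measures 7–12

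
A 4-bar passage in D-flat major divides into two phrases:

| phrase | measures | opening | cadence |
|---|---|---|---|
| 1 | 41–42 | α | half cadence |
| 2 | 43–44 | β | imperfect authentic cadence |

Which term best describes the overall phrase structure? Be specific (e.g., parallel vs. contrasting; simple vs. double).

contrasting period

Phrase 1 ends with a half cadence (weaker) and phrase 2 with an imperfect authentic cadence (stronger): antecedent + consequent = a period.
The two phrases open with different material (α / β), so the period is contrasting.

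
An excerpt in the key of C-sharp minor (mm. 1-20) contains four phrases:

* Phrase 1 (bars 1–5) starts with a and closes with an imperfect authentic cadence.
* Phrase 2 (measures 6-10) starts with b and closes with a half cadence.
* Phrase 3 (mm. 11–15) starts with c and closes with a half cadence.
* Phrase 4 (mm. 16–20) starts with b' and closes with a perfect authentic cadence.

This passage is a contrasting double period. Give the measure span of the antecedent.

In a double period the four phrases pair into a large antecedent (phrases 1–2, ending half cadence) and a large consequent (phrases 3–4, ending perfect authentic cadence). The antecedent spans mm. 1–10.

measures 1–10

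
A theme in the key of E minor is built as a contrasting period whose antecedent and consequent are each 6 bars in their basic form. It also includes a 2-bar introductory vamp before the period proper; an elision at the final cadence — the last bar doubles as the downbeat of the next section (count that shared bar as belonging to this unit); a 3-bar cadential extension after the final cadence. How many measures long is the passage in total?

17 measures

Basic contrasting period: 6 + 6 = 12 bars.
12 (basic form) + 2 (introduction) + 3 (cadential extension) = 17.
The elision shares a bar with the next section but does not change this unit's count.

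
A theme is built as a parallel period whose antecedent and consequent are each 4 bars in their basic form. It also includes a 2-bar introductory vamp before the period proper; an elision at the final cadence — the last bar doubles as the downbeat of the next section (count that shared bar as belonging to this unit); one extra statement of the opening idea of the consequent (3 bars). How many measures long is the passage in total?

Basic parallel period: 4 + 4 = 8 bars.
8 (basic form) + 2 (introduction) + 3 (extra statement) = 13.
The elision shares a bar with the next section but does not change this unit's count.

13 measures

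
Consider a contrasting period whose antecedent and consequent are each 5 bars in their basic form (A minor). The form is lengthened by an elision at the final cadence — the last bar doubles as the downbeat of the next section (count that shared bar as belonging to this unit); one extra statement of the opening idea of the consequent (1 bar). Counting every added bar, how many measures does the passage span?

Basic contrasting period: 5 + 5 = 10 bars.
10 (basic form) + 1 (extra statement) = 11.
The elision shares a bar with the next section but does not change this unit's count.

11 measures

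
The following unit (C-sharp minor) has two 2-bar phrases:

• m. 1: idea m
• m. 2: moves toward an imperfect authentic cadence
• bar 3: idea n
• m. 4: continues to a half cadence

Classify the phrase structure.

The second phrase closes with a half cadence, which is not stronger than the first phrase's imperfect authentic cadence; without a weak→strong cadential pair there is no antecedent–consequent relationship, so this is a phrase group rather than a period.

phrase group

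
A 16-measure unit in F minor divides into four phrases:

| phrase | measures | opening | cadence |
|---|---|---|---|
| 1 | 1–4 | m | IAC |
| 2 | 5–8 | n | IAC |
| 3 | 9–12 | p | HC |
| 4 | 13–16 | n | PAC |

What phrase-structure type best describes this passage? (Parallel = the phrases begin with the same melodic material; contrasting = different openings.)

contrasting double period

Four phrases in two halves: the first half (bars 1–8) ends with an imperfect authentic cadence, the second (mm. 9–16) with a perfect authentic cadence — a large antecedent–consequent pair, i.e. a double period.
Phrase 3 begins with different material from phrase 1, making it contrasting.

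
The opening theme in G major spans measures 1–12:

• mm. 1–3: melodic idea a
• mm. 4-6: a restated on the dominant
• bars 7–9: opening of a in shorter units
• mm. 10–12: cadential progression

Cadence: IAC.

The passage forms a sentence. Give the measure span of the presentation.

measures 1–6

The presentation of a sentence is the basic idea (mm. 1–3) plus its repetition (mm. 4-6); the presentation is therefore mm. 1–6.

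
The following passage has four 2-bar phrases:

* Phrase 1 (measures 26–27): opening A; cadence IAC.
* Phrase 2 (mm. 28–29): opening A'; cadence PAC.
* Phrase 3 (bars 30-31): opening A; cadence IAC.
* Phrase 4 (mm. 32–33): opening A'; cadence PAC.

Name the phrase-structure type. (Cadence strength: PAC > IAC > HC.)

repeated period

The cadence pattern IAC–PAC–IAC–PAC is weak–strong twice, and phrases 3–4 restate phrases 1–2: a period heard twice, not a double period (which would end weakly at phrase 2).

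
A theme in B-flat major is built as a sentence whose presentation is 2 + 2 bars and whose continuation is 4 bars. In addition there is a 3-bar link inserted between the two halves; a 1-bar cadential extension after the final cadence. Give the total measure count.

12 measures

Basic sentence: 2 + 2 + 4 = 8 bars.
8 (basic form) + 3 (link) + 1 (cadential extension) = 12.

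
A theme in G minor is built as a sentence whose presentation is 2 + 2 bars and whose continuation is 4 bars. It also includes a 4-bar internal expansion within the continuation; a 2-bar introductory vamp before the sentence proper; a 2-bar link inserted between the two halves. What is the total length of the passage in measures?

Basic sentence: 2 + 2 + 4 = 8 bars.
8 (basic form) + 4 (internal expansion) + 2 (introduction) + 2 (link) = 16.

16 measures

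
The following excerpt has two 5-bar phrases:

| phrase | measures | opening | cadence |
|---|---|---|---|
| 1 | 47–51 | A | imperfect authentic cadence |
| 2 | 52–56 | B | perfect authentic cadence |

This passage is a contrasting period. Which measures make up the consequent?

The antecedent is the phrase ending with the weaker cadence (imperfect authentic cadence, phrase 1) and the consequent the one ending more conclusively (perfect authentic cadence, phrase 2); the consequent is mm. 52–56.

measures 52–56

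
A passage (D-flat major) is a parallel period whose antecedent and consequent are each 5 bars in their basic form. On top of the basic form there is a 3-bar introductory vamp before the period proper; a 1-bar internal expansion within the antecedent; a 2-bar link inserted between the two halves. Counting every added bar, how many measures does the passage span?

Basic parallel period: 5 + 5 = 10 bars.
10 (basic form) + 3 (introduction) + 1 (internal expansion) + 2 (link) = 16.

16 measures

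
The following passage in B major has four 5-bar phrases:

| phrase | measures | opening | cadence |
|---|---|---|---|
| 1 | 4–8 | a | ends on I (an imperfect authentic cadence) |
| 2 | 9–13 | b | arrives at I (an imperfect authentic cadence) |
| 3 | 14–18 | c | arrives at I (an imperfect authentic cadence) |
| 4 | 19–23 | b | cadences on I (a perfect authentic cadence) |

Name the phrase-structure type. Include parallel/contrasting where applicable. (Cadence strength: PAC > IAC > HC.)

contrasting double period

Four phrases in two halves: the first half (measures 4–13) ends with an imperfect authentic cadence, the second (bars 14–23) with a perfect authentic cadence — a large antecedent–consequent pair, i.e. a double period.
Phrase 3 begins with different material from phrase 1, making it contrasting.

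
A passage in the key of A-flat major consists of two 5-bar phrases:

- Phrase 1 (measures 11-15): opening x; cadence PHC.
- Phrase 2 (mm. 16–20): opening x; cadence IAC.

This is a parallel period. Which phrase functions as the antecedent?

phrase 1

The phrase ending with the weaker cadence (Phrygian half cadence) is the antecedent; the one ending more conclusively (imperfect authentic cadence) is the consequent. The antecedent is phrase 1.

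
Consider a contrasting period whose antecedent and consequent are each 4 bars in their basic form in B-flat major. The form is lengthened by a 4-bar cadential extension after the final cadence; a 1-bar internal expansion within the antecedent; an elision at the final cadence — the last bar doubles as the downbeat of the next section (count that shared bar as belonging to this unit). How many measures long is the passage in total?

Basic contrasting period: 4 + 4 = 8 bars.
8 (basic form) + 4 (cadential extension) + 1 (internal expansion) = 13.
The elision shares a bar with the next section but does not change this unit's count.

13 measures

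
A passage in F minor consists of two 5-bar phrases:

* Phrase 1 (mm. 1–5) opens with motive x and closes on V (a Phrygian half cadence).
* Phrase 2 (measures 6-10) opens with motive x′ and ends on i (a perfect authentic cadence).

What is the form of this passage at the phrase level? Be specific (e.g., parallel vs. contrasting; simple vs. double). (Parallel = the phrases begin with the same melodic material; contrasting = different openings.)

parallel period

Phrase 1 ends with a Phrygian half cadence (weaker) and phrase 2 with a perfect authentic cadence (stronger): antecedent + consequent = a period.
The two phrases open with the same material (x / x′), so the period is parallel.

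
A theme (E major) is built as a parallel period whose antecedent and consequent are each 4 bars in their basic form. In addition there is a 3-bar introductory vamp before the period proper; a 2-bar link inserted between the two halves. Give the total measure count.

Basic parallel period: 4 + 4 = 8 bars.
8 (basic form) + 3 (introduction) + 2 (link) = 13.

13 measures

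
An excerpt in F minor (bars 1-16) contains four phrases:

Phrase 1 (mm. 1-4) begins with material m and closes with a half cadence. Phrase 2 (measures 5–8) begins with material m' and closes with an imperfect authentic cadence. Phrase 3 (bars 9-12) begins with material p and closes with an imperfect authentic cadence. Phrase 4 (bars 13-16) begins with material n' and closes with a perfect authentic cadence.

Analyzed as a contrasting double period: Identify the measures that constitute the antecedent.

measures 1–8

In a double period the four phrases pair into a large antecedent (phrases 1–2, ending imperfect authentic cadence) and a large consequent (phrases 3–4, ending perfect authentic cadence). The antecedent spans measures 1–8.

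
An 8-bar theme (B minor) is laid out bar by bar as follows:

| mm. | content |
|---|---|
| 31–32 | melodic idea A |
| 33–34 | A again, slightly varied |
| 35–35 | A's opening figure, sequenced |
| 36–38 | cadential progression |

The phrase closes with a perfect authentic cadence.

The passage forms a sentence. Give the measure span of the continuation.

After the presentation (bars 31-34), the continuation covers the fragmentation through the cadence: mm. 35–38.

measures 35–38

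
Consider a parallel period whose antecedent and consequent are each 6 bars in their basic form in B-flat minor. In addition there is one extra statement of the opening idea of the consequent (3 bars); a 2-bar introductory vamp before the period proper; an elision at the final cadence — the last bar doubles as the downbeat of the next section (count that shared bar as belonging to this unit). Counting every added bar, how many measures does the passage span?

17 measures

Basic parallel period: 6 + 6 = 12 bars.
12 (basic form) + 3 (extra statement) + 2 (introduction) = 17.
The elision shares a bar with the next section but does not change this unit's count.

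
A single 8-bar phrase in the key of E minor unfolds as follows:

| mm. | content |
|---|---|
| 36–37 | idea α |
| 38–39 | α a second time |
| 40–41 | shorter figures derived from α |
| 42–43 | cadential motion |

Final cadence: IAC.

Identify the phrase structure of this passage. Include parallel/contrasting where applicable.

Basic idea (mm. 36–37) + its repetition (mm. 38–39) form the presentation; fragmentation and cadence (bars 40–43) form the continuation — the 8-bar whole is a sentence.

sentence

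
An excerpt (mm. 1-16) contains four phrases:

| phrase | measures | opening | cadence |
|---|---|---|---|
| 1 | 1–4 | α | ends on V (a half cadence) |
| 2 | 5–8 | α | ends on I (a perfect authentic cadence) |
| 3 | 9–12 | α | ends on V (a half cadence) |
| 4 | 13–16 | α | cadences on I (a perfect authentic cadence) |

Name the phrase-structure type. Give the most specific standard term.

repeated period

The cadence pattern HC–PAC–HC–PAC is weak–strong twice, and phrases 3–4 restate phrases 1–2: a period heard twice, not a double period (which would end weakly at phrase 2).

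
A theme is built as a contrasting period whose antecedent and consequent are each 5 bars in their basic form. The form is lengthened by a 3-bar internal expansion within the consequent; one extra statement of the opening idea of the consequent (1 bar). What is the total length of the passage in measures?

14 measures

Basic contrasting period: 5 + 5 = 10 bars.
10 (basic form) + 3 (internal expansion) + 1 (extra statement) = 14.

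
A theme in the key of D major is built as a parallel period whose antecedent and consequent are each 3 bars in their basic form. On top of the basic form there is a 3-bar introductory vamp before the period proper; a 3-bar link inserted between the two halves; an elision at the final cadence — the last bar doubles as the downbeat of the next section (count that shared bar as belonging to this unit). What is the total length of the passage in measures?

12 measures

Basic parallel period: 3 + 3 = 6 bars.
6 (basic form) + 3 (introduction) + 3 (link) = 12.
The elision shares a bar with the next section but does not change this unit's count.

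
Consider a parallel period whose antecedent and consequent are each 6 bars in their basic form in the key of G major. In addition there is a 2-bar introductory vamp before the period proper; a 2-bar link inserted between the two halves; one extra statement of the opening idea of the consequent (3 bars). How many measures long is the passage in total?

Basic parallel period: 6 + 6 = 12 bars.
12 (basic form) + 2 (introduction) + 2 (link) + 3 (extra statement) = 19.

19 measures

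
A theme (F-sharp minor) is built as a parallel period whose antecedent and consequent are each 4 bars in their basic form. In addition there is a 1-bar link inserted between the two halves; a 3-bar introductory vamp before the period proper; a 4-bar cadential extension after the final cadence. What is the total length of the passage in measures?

16 measures

Basic parallel period: 4 + 4 = 8 bars.
8 (basic form) + 1 (link) + 3 (introduction) + 4 (cadential extension) = 16.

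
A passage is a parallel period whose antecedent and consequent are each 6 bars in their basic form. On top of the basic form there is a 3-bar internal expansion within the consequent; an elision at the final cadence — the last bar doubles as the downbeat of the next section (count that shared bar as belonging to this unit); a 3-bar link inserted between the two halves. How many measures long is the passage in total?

18 measures

Basic parallel period: 6 + 6 = 12 bars.
12 (basic form) + 3 (internal expansion) + 3 (link) = 18.
The elision shares a bar with the next section but does not change this unit's count.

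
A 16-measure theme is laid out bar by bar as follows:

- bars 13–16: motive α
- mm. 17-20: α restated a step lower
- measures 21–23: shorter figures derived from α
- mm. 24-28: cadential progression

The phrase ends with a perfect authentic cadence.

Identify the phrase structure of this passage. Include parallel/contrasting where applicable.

sentence

Basic idea (mm. 13–16) + its repetition (mm. 17–20) form the presentation; fragmentation and cadence (mm. 21–28) form the continuation — the 16-bar whole is a sentence.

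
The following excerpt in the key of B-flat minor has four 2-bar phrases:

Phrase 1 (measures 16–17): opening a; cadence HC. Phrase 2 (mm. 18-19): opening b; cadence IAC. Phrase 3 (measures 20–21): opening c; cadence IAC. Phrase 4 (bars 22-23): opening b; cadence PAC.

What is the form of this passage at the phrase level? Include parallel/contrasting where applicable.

contrasting double period

Four phrases in two halves: the first half (mm. 16–19) ends with an imperfect authentic cadence, the second (mm. 20-23) with a perfect authentic cadence — a large antecedent–consequent pair, i.e. a double period.
Phrase 3 begins with different material from phrase 1, making it contrasting.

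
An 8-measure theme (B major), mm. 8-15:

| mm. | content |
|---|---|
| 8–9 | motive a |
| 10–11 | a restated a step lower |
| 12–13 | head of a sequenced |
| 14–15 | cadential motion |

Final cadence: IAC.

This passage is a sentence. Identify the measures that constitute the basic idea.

measures 8–9

The presentation of a sentence is the basic idea (measures 8-9) plus its repetition (mm. 10-11); the basic idea is therefore mm. 8–9.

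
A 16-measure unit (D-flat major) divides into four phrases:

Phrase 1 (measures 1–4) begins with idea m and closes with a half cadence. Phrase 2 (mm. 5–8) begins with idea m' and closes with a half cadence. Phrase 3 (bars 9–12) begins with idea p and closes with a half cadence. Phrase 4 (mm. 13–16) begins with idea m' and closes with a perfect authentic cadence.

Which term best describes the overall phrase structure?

Four phrases in two halves: the first half (mm. 1–8) ends with a half cadence, the second (mm. 9–16) with a perfect authentic cadence — a large antecedent–consequent pair, i.e. a double period.
Phrase 3 begins with different material from phrase 1, making it contrasting.

contrasting double period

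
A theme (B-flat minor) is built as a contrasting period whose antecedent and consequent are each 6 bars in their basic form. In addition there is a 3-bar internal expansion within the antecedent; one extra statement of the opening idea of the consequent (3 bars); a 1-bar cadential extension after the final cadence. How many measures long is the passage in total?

19 measures

Basic contrasting period: 6 + 6 = 12 bars.
12 (basic form) + 3 (internal expansion) + 3 (extra statement) + 1 (cadential extension) = 19.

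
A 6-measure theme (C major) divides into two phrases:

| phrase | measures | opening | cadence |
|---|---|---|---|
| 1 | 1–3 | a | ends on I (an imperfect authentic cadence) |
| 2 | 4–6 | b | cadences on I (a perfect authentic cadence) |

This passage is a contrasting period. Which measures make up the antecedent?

The antecedent is the phrase ending with the weaker cadence (imperfect authentic cadence, phrase 1) and the consequent the one ending more conclusively (perfect authentic cadence, phrase 2); the antecedent is mm. 1-3.

measures 1–3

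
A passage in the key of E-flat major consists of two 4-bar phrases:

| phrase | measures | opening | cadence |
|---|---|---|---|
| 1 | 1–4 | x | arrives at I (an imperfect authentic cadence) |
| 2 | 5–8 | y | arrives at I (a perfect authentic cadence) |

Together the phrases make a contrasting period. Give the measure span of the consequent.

measures 5–8

The phrase ending with the weaker cadence (imperfect authentic cadence) is the antecedent; the one ending more conclusively (perfect authentic cadence) is the consequent. The consequent is measures 5–8.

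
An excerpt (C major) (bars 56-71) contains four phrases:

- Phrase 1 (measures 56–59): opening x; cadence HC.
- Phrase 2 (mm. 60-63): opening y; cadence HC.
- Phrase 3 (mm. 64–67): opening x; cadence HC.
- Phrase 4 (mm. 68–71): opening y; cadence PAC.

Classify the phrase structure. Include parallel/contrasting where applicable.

Four phrases in two halves: the first half (mm. 56-63) ends with a half cadence, the second (mm. 64–71) with a perfect authentic cadence — a large antecedent–consequent pair, i.e. a double period.
Phrase 3 begins with the same material as phrase 1, making it parallel.

parallel double period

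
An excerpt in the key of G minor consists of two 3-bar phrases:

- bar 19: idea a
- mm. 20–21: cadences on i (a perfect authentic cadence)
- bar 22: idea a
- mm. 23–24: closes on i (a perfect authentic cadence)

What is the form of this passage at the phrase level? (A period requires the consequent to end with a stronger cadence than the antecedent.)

repeated phrase

Both phrases have the same opening (a) and the same cadence (perfect authentic cadence): the second is a restatement, not a consequent, so this is a repeated phrase rather than a period.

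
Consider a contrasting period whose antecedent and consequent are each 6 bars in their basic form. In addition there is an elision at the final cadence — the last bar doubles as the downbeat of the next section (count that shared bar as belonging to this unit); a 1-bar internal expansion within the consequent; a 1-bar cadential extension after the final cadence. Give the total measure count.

14 measures

Basic contrasting period: 6 + 6 = 12 bars.
12 (basic form) + 1 (internal expansion) + 1 (cadential extension) = 14.
The elision shares a bar with the next section but does not change this unit's count.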